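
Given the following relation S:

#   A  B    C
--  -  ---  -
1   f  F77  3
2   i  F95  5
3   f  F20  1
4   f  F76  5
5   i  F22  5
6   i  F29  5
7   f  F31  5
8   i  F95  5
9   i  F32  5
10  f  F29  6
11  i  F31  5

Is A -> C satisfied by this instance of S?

No

A=f: rows 1, 3, 4, 7, 10 → C takes values {3, 1, 5, 6} — violation
A=i: rows 2, 5, 6, 8, 9, 11 → C = 5, 5, 5, 5, 5, 5 ✓
Two rows agree on A but differ on C, so A -> C does not hold.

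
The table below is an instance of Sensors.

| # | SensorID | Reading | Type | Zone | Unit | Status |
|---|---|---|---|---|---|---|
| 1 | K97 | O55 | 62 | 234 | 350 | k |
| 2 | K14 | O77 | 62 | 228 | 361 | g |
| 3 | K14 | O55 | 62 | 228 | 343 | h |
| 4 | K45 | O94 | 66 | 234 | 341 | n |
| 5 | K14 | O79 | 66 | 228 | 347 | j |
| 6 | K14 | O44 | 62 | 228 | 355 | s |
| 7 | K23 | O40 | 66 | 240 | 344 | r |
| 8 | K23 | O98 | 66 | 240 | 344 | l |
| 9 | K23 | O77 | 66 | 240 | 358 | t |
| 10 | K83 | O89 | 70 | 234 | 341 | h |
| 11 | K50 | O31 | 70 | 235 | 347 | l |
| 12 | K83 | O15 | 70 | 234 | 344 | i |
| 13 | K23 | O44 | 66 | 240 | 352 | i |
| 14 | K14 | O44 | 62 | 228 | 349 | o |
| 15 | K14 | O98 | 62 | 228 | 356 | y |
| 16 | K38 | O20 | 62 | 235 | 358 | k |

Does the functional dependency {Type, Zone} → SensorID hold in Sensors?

(Type=62, Zone=234): row 1 → SensorID = K97 ✓
(Type=62, Zone=228): rows 2, 3, 6, 14, 15 → SensorID = K14, K14, K14, K14, K14 ✓
(Type=66, Zone=234): row 4 → SensorID = K45 ✓
(Type=66, Zone=228): row 5 → SensorID = K14 ✓
(Type=66, Zone=240): rows 7, 8, 9, 13 → SensorID = K23, K23, K23, K23 ✓
(Type=70, Zone=234): rows 10, 12 → SensorID = K83, K83 ✓
(Type=70, Zone=235): row 11 → SensorID = K50 ✓
(Type=62, Zone=235): row 16 → SensorID = K38 ✓
Every {Type, Zone} value is associated with a single SensorID value, so {Type, Zone} → SensorID holds.

Yes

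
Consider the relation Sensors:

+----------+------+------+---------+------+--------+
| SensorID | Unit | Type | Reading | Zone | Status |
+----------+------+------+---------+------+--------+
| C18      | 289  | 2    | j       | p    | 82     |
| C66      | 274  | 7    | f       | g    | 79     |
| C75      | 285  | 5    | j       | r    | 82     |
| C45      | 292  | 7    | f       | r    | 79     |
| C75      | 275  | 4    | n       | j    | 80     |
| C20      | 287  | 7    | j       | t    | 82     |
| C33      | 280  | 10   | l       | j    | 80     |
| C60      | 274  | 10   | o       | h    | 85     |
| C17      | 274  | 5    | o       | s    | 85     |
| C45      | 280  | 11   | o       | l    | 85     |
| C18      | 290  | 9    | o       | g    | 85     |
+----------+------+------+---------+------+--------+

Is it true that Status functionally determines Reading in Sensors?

No

Status=82: 3 rows → Reading = j, j, j ✓
Status=79: 2 rows → Reading = f, f ✓
Status=80: 2 rows → Reading takes values {n, l} — violation
Status=85: 4 rows → Reading = o, o, o, o ✓
Two rows agree on Status but differ on Reading, so Status -> Reading does not hold.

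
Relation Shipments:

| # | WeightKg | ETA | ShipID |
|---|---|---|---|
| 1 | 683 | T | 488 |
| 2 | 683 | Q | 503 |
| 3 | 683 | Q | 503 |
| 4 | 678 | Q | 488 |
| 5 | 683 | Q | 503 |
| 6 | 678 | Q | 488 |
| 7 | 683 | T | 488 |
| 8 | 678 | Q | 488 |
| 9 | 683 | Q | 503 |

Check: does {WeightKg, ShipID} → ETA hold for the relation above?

Yes

(WeightKg=683, ShipID=488): rows 1, 7 → ETA = T, T ✓
(WeightKg=683, ShipID=503): rows 2, 3, 5, 9 → ETA = Q, Q, Q, Q ✓
(WeightKg=678, ShipID=488): rows 4, 6, 8 → ETA = Q, Q, Q ✓
Every {WeightKg, ShipID} value is associated with a single ETA value, so {WeightKg, ShipID} → ETA holds.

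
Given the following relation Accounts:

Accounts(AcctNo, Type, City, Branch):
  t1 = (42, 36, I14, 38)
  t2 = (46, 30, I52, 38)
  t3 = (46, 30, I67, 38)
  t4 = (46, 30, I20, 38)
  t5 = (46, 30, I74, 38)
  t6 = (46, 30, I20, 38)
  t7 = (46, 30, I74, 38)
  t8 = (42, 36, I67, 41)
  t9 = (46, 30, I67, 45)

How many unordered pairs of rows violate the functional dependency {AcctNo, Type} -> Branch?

(AcctNo=42, Type=36): violating pairs (1,8) — 1 pair.
(AcctNo=46, Type=30): violating pairs (2,9), (3,9), (4,9), (5,9), (6,9), (7,9) — 6 pairs.

7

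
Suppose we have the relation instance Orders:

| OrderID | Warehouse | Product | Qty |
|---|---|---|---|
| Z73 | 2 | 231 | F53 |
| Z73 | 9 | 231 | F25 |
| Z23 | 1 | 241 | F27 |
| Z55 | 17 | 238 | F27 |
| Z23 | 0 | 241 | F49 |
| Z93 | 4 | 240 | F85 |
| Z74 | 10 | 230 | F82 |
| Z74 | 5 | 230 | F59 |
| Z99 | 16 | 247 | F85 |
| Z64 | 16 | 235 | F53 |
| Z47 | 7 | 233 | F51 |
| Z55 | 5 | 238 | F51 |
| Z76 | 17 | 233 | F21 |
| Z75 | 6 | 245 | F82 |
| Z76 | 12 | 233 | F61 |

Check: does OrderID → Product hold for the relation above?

OrderID=Z73: 2 rows → Product = 231, 231 ✓
OrderID=Z23: 2 rows → Product = 241, 241 ✓
OrderID=Z55: 2 rows → Product = 238, 238 ✓
OrderID=Z93: 1 row → Product = 240 ✓
OrderID=Z74: 2 rows → Product = 230, 230 ✓
OrderID=Z99: 1 row → Product = 247 ✓
OrderID=Z64: 1 row → Product = 235 ✓
OrderID=Z47: 1 row → Product = 233 ✓
OrderID=Z76: 2 rows → Product = 233, 233 ✓
OrderID=Z75: 1 row → Product = 245 ✓
Every OrderID value is associated with a single Product value, so OrderID → Product holds.

Yes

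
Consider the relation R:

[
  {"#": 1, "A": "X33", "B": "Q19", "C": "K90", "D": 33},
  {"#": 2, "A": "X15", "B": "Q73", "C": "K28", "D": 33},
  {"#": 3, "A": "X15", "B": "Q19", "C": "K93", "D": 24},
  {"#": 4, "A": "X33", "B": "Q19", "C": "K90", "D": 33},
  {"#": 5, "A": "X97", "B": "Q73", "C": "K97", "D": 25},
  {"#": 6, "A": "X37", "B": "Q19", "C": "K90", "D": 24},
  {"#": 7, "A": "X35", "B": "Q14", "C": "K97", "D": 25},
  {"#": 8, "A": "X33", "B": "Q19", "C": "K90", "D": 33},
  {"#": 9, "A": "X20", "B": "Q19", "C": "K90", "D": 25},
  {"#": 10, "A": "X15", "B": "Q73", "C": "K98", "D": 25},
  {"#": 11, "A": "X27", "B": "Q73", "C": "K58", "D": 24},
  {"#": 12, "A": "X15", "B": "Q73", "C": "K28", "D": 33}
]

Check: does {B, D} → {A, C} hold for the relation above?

(B=Q19, D=33): rows 1, 4, 8 → {A,C} = (X33, K90), (X33, K90), (X33, K90) ✓
(B=Q73, D=33): rows 2, 12 → {A,C} = (X15, K28), (X15, K28) ✓
(B=Q19, D=24): rows 3, 6 → {A,C} takes values {(X15, K93), (X37, K90)} — violation
(B=Q73, D=25): rows 5, 10 → {A,C} takes values {(X97, K97), (X15, K98)} — violation
(B=Q14, D=25): row 7 → {A,C} = (X35, K97) ✓
(B=Q19, D=25): row 9 → {A,C} = (X20, K90) ✓
(B=Q73, D=24): row 11 → {A,C} = (X27, K58) ✓
Two rows agree on {B, D} but differ on {A, C}, so {B, D} → {A, C} does not hold.

No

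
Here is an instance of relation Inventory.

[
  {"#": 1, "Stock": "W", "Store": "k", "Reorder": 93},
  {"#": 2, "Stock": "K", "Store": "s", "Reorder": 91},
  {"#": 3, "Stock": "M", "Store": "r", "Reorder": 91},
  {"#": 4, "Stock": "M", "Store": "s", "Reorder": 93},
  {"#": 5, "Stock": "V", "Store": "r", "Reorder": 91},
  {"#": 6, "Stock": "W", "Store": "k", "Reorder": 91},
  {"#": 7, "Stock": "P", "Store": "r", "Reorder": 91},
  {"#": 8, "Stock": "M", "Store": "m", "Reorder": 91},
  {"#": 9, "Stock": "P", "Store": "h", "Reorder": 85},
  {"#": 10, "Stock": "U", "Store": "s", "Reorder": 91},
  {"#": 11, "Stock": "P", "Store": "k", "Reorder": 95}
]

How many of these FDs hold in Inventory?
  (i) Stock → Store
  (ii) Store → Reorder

0

(i) Stock → Store: Stock=M: rows 3, 4, 8 → Store takes values {r, s, m} — violation; Stock=P: rows 7, 9, 11 → Store takes values {r, h, k} — violation — fails.
(ii) Store → Reorder: Store=k: rows 1, 6, 11 → Reorder takes values {93, 91, 95} — violation; Store=s: rows 2, 4, 10 → Reorder takes values {91, 93} — violation — fails.
None of the 2 dependencies hold.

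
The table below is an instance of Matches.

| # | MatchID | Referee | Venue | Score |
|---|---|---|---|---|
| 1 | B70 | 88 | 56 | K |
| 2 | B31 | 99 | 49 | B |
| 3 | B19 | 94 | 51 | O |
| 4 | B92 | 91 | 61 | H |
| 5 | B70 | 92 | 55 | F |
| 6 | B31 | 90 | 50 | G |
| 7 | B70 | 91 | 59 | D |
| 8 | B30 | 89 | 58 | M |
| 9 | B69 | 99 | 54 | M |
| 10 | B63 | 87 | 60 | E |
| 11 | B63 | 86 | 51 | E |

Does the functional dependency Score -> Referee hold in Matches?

No

Score=K: row 1 → Referee = 88 ✓
Score=B: row 2 → Referee = 99 ✓
Score=O: row 3 → Referee = 94 ✓
Score=H: row 4 → Referee = 91 ✓
Score=F: row 5 → Referee = 92 ✓
Score=G: row 6 → Referee = 90 ✓
Score=D: row 7 → Referee = 91 ✓
Score=M: rows 8, 9 → Referee takes values {89, 99} — violation
Score=E: rows 10, 11 → Referee takes values {87, 86} — violation
Two rows agree on Score but differ on Referee, so Score -> Referee does not hold.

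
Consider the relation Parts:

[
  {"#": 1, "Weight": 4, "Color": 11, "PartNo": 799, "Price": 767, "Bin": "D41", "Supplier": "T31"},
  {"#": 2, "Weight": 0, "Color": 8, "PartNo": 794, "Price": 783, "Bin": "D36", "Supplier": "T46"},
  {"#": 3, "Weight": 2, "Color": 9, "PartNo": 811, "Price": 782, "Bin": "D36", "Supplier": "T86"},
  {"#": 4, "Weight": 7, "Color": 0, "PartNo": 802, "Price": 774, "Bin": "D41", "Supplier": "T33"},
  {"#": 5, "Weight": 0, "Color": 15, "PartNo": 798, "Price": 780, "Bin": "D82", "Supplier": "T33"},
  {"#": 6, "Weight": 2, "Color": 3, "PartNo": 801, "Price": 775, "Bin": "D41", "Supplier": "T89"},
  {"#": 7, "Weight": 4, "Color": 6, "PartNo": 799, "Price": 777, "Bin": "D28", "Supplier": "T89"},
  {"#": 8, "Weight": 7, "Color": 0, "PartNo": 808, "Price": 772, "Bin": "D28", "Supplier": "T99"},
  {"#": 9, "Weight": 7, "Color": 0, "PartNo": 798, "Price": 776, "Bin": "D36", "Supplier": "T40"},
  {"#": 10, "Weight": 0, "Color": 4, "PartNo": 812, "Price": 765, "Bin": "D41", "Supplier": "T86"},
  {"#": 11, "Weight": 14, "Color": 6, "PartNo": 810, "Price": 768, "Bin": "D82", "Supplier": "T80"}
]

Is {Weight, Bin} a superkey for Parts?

Yes

All 11 rows have distinct {Weight, Bin} values, so {Weight, Bin} → (all attributes) holds and {Weight, Bin} is a superkey.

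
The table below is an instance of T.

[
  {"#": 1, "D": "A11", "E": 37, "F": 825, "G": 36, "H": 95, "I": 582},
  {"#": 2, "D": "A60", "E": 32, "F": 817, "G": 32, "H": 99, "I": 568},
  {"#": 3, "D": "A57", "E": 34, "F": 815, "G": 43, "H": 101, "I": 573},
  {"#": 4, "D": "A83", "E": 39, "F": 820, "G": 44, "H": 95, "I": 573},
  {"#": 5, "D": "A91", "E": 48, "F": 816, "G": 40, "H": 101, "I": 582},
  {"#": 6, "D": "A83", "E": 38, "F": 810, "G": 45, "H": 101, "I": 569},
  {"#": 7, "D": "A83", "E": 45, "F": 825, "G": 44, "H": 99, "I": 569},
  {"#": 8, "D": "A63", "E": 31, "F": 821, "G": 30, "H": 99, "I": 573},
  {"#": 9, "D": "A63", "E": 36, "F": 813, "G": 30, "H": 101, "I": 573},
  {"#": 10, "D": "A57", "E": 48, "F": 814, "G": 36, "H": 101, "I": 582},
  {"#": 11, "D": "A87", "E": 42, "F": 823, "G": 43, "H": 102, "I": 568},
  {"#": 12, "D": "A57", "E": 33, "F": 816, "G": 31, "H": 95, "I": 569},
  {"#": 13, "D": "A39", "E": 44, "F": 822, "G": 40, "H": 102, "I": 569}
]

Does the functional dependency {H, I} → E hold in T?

(H=95, I=582): row 1 → E = 37 ✓
(H=99, I=568): row 2 → E = 32 ✓
(H=101, I=573): rows 3, 9 → E takes values {34, 36} — violation
(H=95, I=573): row 4 → E = 39 ✓
(H=101, I=582): rows 5, 10 → E = 48, 48 ✓
(H=101, I=569): row 6 → E = 38 ✓
(H=99, I=569): row 7 → E = 45 ✓
(H=99, I=573): row 8 → E = 31 ✓
(H=102, I=568): row 11 → E = 42 ✓
(H=95, I=569): row 12 → E = 33 ✓
(H=102, I=569): row 13 → E = 44 ✓
Two rows agree on {H, I} but differ on E, so {H, I} → E does not hold.

No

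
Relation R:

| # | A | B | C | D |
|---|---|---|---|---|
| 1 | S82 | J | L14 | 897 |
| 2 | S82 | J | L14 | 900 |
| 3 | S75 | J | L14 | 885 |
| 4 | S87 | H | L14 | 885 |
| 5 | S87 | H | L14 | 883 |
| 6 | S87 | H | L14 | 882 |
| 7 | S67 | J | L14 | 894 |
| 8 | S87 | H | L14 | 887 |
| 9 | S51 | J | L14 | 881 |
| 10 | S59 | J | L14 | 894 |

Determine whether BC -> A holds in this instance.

No

(B=J, C=L14): rows 1, 2, 3, 7, 9, 10 → A takes values {S82, S75, S67, S51, S59} — violation
(B=H, C=L14): rows 4, 5, 6, 8 → A = S87, S87, S87, S87 ✓
Two rows agree on BC but differ on A, so BC -> A does not hold.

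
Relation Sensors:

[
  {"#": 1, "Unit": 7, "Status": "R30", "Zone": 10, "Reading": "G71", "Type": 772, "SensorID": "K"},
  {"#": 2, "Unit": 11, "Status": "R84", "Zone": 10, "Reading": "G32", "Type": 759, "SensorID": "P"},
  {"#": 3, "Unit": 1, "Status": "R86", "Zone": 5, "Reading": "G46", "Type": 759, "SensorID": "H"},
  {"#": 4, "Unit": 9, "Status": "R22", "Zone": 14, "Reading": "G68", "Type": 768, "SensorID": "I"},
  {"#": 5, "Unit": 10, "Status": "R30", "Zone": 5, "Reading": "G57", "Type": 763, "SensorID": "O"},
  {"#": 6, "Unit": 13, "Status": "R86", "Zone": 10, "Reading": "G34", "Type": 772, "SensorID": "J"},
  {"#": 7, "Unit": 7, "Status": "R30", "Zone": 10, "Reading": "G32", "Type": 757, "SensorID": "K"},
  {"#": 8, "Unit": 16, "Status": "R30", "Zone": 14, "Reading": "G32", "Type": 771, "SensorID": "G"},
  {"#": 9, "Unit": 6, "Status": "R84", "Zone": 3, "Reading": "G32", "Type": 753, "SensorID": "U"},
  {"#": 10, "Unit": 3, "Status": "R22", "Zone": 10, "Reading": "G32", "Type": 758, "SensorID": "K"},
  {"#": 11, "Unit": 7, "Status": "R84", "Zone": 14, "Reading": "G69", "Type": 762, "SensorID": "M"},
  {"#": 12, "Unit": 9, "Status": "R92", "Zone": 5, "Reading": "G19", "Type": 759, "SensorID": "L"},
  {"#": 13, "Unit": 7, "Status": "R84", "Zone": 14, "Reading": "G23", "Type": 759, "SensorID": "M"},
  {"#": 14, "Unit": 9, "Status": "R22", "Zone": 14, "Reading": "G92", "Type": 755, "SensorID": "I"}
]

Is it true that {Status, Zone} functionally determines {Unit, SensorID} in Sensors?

Yes

(Status=R30, Zone=10): rows 1, 7 → {Unit,SensorID} = (7, K), (7, K) ✓
(Status=R84, Zone=10): row 2 → {Unit,SensorID} = (11, P) ✓
(Status=R86, Zone=5): row 3 → {Unit,SensorID} = (1, H) ✓
(Status=R22, Zone=14): rows 4, 14 → {Unit,SensorID} = (9, I), (9, I) ✓
(Status=R30, Zone=5): row 5 → {Unit,SensorID} = (10, O) ✓
(Status=R86, Zone=10): row 6 → {Unit,SensorID} = (13, J) ✓
(Status=R30, Zone=14): row 8 → {Unit,SensorID} = (16, G) ✓
(Status=R84, Zone=3): row 9 → {Unit,SensorID} = (6, U) ✓
(Status=R22, Zone=10): row 10 → {Unit,SensorID} = (3, K) ✓
(Status=R84, Zone=14): rows 11, 13 → {Unit,SensorID} = (7, M), (7, M) ✓
(Status=R92, Zone=5): row 12 → {Unit,SensorID} = (9, L) ✓
Every {Status, Zone} value is associated with a single {Unit, SensorID} value, so {Status, Zone} -> {Unit, SensorID} holds.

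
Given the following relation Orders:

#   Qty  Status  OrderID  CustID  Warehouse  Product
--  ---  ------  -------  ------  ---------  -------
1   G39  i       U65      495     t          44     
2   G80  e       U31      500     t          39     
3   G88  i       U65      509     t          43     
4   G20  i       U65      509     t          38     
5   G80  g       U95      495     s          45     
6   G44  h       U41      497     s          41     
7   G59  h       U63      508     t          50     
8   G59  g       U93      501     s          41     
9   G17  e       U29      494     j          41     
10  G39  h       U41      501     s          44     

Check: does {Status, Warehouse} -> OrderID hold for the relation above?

(Status=i, Warehouse=t): rows 1, 3, 4 → OrderID = U65, U65, U65 ✓
(Status=e, Warehouse=t): row 2 → OrderID = U31 ✓
(Status=g, Warehouse=s): rows 5, 8 → OrderID takes values {U95, U93} — violation
(Status=h, Warehouse=s): rows 6, 10 → OrderID = U41, U41 ✓
(Status=h, Warehouse=t): row 7 → OrderID = U63 ✓
(Status=e, Warehouse=j): row 9 → OrderID = U29 ✓
Two rows agree on {Status, Warehouse} but differ on OrderID, so {Status, Warehouse} -> OrderID does not hold.

No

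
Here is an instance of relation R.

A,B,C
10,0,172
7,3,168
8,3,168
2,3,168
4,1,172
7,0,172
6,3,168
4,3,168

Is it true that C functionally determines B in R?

No

C=172: 3 rows → B takes values {0, 1} — violation
C=168: 5 rows → B = 3, 3, 3, 3, 3 ✓
Two rows agree on C but differ on B, so C -> B does not hold.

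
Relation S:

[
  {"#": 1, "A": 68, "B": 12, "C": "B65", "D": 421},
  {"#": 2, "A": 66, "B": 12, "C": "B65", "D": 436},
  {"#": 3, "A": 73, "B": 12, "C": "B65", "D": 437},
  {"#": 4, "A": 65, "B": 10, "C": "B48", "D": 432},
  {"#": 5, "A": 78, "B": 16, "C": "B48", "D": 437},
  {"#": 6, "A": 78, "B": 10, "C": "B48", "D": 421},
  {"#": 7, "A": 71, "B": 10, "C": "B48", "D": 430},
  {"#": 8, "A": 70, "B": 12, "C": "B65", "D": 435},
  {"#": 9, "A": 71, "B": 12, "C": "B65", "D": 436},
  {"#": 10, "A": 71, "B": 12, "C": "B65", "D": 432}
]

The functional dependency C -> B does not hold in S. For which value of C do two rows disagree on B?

C=B65: rows 1, 2, 3, 8, 9, 10 → B = 12, 12, 12, 12, 12, 12 ✓
C=B48: rows 4, 5, 6, 7 → B takes values {10, 16} — violation
The only C value with inconsistent B is C=B48.

B48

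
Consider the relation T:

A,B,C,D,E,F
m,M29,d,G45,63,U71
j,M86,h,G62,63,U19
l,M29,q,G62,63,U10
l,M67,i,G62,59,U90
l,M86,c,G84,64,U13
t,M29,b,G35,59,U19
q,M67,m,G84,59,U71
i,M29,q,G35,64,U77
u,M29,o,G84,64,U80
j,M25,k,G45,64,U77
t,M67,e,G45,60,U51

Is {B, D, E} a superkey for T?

Yes

All 11 rows have distinct {B, D, E} values, so {B, D, E} → (all attributes) holds and {B, D, E} is a superkey.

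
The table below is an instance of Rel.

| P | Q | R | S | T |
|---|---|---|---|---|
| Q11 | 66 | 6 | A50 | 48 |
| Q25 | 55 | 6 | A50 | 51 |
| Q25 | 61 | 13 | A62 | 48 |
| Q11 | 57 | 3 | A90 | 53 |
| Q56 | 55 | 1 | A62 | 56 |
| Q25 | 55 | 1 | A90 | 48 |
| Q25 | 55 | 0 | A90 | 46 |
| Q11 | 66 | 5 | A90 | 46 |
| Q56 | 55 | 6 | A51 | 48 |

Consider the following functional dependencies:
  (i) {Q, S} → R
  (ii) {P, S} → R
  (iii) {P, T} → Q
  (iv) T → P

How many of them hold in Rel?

(i) {Q, S} → R: (Q=55, S=A90): 2 rows → R takes values {1, 0} — violation — fails.
(ii) {P, S} → R: (P=Q11, S=A90): 2 rows → R takes values {3, 5} — violation; (P=Q25, S=A90): 2 rows → R takes values {1, 0} — violation — fails.
(iii) {P, T} → Q: (P=Q25, T=48): 2 rows → Q takes values {61, 55} — violation — fails.
(iv) T → P: T=48: 4 rows → P takes values {Q11, Q25, Q56} — violation; T=46: 2 rows → P takes values {Q25, Q11} — violation — fails.
None of the 4 dependencies hold.

0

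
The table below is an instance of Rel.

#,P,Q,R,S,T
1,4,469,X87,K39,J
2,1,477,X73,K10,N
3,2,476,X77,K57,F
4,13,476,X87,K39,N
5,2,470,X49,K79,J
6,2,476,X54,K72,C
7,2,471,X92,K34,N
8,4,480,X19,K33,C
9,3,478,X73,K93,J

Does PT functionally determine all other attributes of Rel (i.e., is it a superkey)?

Yes

All 9 rows have distinct PT values, so PT → (all attributes) holds and PT is a superkey.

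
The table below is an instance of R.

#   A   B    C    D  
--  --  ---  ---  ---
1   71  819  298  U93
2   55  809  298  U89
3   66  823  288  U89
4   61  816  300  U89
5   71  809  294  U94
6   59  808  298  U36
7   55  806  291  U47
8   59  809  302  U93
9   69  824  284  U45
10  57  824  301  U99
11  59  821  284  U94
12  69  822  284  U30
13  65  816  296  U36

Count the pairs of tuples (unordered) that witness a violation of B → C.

5

B=809: violating pairs (2,5), (2,8), (5,8) — 3 pairs.
B=816: violating pairs (4,13) — 1 pair.
B=824: violating pairs (9,10) — 1 pair.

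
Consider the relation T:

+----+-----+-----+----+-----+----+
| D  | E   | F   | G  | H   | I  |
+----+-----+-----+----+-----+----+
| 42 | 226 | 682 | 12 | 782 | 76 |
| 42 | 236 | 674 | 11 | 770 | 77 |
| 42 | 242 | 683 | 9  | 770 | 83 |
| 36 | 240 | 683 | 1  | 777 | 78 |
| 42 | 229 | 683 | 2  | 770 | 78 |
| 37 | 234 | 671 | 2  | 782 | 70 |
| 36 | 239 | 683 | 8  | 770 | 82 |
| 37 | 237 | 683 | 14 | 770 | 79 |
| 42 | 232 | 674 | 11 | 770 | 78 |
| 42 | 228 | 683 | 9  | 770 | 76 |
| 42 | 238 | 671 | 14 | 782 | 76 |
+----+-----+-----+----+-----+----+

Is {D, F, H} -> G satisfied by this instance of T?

No

(D=42, F=682, H=782): 1 row → G = 12 ✓
(D=42, F=674, H=770): 2 rows → G = 11, 11 ✓
(D=42, F=683, H=770): 3 rows → G takes values {9, 2} — violation
(D=36, F=683, H=777): 1 row → G = 1 ✓
(D=37, F=671, H=782): 1 row → G = 2 ✓
(D=36, F=683, H=770): 1 row → G = 8 ✓
(D=37, F=683, H=770): 1 row → G = 14 ✓
(D=42, F=671, H=782): 1 row → G = 14 ✓
Two rows agree on {D, F, H} but differ on G, so {D, F, H} -> G does not hold.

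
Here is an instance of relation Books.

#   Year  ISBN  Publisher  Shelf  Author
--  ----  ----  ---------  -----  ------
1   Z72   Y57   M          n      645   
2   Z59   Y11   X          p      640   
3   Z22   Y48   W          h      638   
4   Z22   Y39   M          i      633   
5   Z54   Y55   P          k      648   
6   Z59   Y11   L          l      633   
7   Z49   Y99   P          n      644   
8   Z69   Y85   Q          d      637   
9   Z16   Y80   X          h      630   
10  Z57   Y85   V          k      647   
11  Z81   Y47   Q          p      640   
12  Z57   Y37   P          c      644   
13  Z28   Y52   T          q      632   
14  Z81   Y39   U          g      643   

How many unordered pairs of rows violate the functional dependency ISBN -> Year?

2

ISBN=Y11: all 2 rows agree on Year — 0 pairs.
ISBN=Y39: violating pairs (4,14) — 1 pair.
ISBN=Y85: violating pairs (8,10) — 1 pair.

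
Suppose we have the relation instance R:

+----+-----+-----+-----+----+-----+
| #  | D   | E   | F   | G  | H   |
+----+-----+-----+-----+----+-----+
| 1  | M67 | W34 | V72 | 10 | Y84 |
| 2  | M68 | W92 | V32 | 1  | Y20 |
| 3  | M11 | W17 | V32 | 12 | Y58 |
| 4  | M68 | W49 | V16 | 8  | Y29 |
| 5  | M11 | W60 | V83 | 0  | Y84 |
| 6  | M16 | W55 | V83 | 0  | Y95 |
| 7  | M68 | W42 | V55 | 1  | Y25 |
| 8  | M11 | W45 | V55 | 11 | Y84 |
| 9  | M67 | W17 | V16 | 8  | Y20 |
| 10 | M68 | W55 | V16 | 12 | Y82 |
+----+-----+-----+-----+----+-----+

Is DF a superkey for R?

Rows 4 and 10 have the same DF value (D=M68, F=V16) but are distinct tuples, so DF does not determine every attribute — not a superkey.

No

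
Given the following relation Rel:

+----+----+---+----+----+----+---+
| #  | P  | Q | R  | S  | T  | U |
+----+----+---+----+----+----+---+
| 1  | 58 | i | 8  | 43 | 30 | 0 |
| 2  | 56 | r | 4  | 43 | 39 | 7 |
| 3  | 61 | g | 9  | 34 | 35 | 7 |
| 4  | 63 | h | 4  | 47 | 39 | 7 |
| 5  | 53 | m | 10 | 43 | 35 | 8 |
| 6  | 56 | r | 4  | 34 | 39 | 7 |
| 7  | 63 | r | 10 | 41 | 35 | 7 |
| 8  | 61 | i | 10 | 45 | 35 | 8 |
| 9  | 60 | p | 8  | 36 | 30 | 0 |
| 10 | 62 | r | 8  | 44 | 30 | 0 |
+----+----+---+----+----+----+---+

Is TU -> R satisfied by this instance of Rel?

No

(T=30, U=0): rows 1, 9, 10 → R = 8, 8, 8 ✓
(T=39, U=7): rows 2, 4, 6 → R = 4, 4, 4 ✓
(T=35, U=7): rows 3, 7 → R takes values {9, 10} — violation
(T=35, U=8): rows 5, 8 → R = 10, 10 ✓
Two rows agree on TU but differ on R, so TU -> R does not hold.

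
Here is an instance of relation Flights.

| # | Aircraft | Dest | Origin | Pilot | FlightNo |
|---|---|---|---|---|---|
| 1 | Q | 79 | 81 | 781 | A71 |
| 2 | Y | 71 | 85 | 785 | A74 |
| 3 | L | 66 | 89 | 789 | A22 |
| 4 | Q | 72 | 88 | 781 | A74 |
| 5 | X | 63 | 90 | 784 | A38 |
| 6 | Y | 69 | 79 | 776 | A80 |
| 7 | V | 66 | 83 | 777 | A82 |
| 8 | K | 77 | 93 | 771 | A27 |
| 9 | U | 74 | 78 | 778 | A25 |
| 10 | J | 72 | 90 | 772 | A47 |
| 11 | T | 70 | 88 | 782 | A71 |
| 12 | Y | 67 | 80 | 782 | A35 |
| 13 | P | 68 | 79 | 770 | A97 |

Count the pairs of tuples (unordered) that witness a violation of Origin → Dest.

3

Origin=88: violating pairs (4,11) — 1 pair.
Origin=90: violating pairs (5,10) — 1 pair.
Origin=79: violating pairs (6,13) — 1 pair.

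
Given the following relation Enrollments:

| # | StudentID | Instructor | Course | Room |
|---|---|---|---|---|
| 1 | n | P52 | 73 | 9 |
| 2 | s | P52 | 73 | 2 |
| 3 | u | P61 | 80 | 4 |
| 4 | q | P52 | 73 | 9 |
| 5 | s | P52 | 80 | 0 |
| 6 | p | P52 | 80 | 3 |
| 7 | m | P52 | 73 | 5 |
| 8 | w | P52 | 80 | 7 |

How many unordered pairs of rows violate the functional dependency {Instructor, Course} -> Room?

8

(Instructor=P52, Course=73): violating pairs (1,2), (1,7), (2,4), (2,7), (4,7) — 5 pairs.
(Instructor=P52, Course=80): violating pairs (5,6), (5,8), (6,8) — 3 pairs.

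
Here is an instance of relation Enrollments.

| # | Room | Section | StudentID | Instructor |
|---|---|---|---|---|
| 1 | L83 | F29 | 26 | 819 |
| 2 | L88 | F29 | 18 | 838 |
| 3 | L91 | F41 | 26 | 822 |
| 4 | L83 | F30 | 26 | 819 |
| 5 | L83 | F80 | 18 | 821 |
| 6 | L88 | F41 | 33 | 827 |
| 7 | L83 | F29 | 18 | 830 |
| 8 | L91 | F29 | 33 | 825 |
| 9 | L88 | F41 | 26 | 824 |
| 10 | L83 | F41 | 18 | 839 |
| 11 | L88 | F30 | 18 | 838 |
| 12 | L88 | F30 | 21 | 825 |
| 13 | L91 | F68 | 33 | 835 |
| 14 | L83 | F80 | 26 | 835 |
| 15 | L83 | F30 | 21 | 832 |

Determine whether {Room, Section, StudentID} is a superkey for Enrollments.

Yes

All 15 rows have distinct {Room, Section, StudentID} values, so {Room, Section, StudentID} → (all attributes) holds and {Room, Section, StudentID} is a superkey.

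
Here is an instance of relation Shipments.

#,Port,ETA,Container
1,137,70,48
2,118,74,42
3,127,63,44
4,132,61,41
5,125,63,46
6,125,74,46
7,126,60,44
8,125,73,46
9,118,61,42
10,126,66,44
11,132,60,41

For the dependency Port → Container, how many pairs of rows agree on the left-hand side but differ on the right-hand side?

0

Port=118: all 2 rows agree on Container — 0 pairs.
Port=132: all 2 rows agree on Container — 0 pairs.
Port=125: all 3 rows agree on Container — 0 pairs.
Port=126: all 2 rows agree on Container — 0 pairs.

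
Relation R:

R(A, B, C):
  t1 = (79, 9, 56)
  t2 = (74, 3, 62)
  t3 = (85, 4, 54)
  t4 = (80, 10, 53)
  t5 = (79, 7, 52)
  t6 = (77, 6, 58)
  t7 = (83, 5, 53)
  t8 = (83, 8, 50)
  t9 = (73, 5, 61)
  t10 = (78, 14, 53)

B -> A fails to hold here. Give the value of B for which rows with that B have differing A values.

B=9: row 1 → A = 79 ✓
B=3: row 2 → A = 74 ✓
B=4: row 3 → A = 85 ✓
B=10: row 4 → A = 80 ✓
B=7: row 5 → A = 79 ✓
B=6: row 6 → A = 77 ✓
B=5: rows 7, 9 → A takes values {83, 73} — violation
B=8: row 8 → A = 83 ✓
B=14: row 10 → A = 78 ✓
The only B value with inconsistent A is B=5.

5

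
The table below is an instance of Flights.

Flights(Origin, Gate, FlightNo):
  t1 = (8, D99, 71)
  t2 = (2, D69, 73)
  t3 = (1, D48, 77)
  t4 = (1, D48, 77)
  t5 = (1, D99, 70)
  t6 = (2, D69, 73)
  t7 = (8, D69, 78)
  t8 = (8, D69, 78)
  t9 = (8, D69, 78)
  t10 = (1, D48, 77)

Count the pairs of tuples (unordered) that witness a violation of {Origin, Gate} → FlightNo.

0

(Origin=2, Gate=D69): all 2 rows agree on FlightNo — 0 pairs.
(Origin=1, Gate=D48): all 3 rows agree on FlightNo — 0 pairs.
(Origin=8, Gate=D69): all 3 rows agree on FlightNo — 0 pairs.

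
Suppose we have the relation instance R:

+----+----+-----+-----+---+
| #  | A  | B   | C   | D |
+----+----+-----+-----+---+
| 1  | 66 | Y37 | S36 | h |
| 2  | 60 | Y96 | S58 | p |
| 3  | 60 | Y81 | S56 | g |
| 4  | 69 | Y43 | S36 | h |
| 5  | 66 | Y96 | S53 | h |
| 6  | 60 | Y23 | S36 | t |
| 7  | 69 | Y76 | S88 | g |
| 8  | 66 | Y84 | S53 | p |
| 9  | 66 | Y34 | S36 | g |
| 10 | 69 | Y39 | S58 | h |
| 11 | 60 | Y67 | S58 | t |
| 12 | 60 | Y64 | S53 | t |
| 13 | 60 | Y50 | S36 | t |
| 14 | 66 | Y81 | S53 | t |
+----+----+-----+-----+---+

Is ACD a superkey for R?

Rows 6 and 13 have the same ACD value (A=60, C=S36, D=t) but are distinct tuples, so ACD does not determine every attribute — not a superkey.

No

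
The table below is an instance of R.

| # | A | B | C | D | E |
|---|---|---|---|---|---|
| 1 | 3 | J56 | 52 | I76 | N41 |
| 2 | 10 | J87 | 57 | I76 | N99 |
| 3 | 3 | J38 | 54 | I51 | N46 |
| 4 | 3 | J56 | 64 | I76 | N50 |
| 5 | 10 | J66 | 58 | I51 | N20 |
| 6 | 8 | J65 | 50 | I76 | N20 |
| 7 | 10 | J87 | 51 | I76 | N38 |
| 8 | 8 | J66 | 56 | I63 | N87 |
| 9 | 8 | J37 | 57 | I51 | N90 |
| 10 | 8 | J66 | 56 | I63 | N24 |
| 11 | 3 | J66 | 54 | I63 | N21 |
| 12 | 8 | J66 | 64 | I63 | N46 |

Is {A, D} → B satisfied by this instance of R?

(A=3, D=I76): rows 1, 4 → B = J56, J56 ✓
(A=10, D=I76): rows 2, 7 → B = J87, J87 ✓
(A=3, D=I51): row 3 → B = J38 ✓
(A=10, D=I51): row 5 → B = J66 ✓
(A=8, D=I76): row 6 → B = J65 ✓
(A=8, D=I63): rows 8, 10, 12 → B = J66, J66, J66 ✓
(A=8, D=I51): row 9 → B = J37 ✓
(A=3, D=I63): row 11 → B = J66 ✓
Every {A, D} value is associated with a single B value, so {A, D} → B holds.

Yes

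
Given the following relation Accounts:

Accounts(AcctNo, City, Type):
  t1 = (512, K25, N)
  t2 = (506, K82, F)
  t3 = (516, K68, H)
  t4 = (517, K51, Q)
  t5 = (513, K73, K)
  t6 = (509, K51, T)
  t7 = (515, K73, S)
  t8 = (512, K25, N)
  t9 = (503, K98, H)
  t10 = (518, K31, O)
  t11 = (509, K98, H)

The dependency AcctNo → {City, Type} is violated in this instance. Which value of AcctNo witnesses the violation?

509

AcctNo=512: rows 1, 8 → {City,Type} = (K25, N), (K25, N) ✓
AcctNo=506: row 2 → {City,Type} = (K82, F) ✓
AcctNo=516: row 3 → {City,Type} = (K68, H) ✓
AcctNo=517: row 4 → {City,Type} = (K51, Q) ✓
AcctNo=513: row 5 → {City,Type} = (K73, K) ✓
AcctNo=509: rows 6, 11 → {City,Type} takes values {(K51, T), (K98, H)} — violation
AcctNo=515: row 7 → {City,Type} = (K73, S) ✓
AcctNo=503: row 9 → {City,Type} = (K98, H) ✓
AcctNo=518: row 10 → {City,Type} = (K31, O) ✓
The only AcctNo value with inconsistent RHS is AcctNo=509.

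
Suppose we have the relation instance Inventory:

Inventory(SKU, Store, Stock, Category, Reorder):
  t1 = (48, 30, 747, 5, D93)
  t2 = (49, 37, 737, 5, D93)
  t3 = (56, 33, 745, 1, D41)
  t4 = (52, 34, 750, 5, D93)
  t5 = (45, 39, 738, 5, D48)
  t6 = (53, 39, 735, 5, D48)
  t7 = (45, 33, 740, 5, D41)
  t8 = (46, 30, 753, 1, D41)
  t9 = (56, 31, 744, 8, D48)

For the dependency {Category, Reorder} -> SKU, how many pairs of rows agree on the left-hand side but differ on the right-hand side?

5

(Category=5, Reorder=D93): violating pairs (1,2), (1,4), (2,4) — 3 pairs.
(Category=1, Reorder=D41): violating pairs (3,8) — 1 pair.
(Category=5, Reorder=D48): violating pairs (5,6) — 1 pair.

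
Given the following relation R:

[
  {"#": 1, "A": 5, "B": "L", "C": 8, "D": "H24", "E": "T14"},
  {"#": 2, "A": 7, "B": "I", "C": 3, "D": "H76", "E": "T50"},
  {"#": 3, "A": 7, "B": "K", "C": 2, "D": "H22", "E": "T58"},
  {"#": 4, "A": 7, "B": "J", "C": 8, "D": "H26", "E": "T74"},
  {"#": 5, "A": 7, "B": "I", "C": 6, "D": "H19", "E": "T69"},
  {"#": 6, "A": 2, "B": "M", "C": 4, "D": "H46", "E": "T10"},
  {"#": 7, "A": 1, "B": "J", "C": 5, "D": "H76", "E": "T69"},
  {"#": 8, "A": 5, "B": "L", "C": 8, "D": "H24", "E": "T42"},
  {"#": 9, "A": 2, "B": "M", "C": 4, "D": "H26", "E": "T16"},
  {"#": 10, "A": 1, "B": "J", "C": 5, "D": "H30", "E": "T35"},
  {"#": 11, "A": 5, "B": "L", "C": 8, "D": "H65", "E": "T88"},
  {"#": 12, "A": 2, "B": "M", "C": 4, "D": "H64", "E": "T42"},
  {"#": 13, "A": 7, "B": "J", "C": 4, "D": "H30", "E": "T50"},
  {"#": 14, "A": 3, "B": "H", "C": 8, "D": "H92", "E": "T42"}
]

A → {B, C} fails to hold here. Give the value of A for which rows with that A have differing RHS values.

A=5: rows 1, 8, 11 → {B,C} = (L, 8), (L, 8), (L, 8) ✓
A=7: rows 2, 3, 4, 5, 13 → {B,C} takes values {(I, 3), (K, 2), (J, 8), (I, 6), (J, 4)} — violation
A=2: rows 6, 9, 12 → {B,C} = (M, 4), (M, 4), (M, 4) ✓
A=1: rows 7, 10 → {B,C} = (J, 5), (J, 5) ✓
A=3: row 14 → {B,C} = (H, 8) ✓
The only A value with inconsistent RHS is A=7.

7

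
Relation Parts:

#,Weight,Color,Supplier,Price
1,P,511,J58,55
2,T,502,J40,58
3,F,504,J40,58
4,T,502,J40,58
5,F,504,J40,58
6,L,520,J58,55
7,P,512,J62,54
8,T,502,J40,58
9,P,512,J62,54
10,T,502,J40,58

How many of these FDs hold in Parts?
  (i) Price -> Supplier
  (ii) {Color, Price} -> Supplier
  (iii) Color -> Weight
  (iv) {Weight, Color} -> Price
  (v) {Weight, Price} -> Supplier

(i) Price -> Supplier: every LHS value maps to a single RHS value — holds.
(ii) {Color, Price} -> Supplier: every LHS value maps to a single RHS value — holds.
(iii) Color -> Weight: every LHS value maps to a single RHS value — holds.
(iv) {Weight, Color} -> Price: every LHS value maps to a single RHS value — holds.
(v) {Weight, Price} -> Supplier: every LHS value maps to a single RHS value — holds.
5 of the 5 dependencies hold.

5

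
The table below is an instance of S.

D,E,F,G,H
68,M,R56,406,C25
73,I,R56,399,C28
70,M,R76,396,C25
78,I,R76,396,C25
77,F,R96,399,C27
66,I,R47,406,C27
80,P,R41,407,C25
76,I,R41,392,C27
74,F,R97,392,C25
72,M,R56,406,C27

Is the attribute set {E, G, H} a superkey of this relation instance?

Yes

All 10 rows have distinct {E, G, H} values, so {E, G, H} → (all attributes) holds and {E, G, H} is a superkey.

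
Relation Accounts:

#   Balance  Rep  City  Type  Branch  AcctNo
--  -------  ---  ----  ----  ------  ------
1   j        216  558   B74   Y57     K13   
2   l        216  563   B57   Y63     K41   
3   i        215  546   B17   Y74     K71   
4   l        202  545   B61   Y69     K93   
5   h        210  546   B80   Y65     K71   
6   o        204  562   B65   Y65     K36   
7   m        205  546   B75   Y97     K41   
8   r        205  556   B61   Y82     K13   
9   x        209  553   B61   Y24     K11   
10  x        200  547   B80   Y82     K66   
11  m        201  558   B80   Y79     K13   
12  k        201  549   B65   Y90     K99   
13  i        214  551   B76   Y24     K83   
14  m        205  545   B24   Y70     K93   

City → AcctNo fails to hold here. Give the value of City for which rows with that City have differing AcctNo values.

546

City=558: rows 1, 11 → AcctNo = K13, K13 ✓
City=563: row 2 → AcctNo = K41 ✓
City=546: rows 3, 5, 7 → AcctNo takes values {K71, K41} — violation
City=545: rows 4, 14 → AcctNo = K93, K93 ✓
City=562: row 6 → AcctNo = K36 ✓
City=556: row 8 → AcctNo = K13 ✓
City=553: row 9 → AcctNo = K11 ✓
City=547: row 10 → AcctNo = K66 ✓
City=549: row 12 → AcctNo = K99 ✓
City=551: row 13 → AcctNo = K83 ✓
The only City value with inconsistent AcctNo is City=546.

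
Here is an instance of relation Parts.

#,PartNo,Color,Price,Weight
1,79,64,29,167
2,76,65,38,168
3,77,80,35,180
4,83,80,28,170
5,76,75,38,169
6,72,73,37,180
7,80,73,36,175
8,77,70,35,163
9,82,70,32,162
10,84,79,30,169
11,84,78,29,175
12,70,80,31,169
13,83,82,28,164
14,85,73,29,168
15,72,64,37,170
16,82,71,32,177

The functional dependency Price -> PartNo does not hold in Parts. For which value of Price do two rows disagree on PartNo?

29

Price=29: rows 1, 11, 14 → PartNo takes values {79, 84, 85} — violation
Price=38: rows 2, 5 → PartNo = 76, 76 ✓
Price=35: rows 3, 8 → PartNo = 77, 77 ✓
Price=28: rows 4, 13 → PartNo = 83, 83 ✓
Price=37: rows 6, 15 → PartNo = 72, 72 ✓
Price=36: row 7 → PartNo = 80 ✓
Price=32: rows 9, 16 → PartNo = 82, 82 ✓
Price=30: row 10 → PartNo = 84 ✓
Price=31: row 12 → PartNo = 70 ✓
The only Price value with inconsistent PartNo is Price=29.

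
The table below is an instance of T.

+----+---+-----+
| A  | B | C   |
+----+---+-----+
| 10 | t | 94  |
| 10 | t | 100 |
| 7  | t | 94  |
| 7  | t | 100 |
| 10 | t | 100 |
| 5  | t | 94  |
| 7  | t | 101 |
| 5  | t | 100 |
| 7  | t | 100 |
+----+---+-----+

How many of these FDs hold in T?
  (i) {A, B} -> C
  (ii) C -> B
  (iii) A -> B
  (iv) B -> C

2

(i) {A, B} -> C: (A=10, B=t): 3 rows → C takes values {94, 100} — violation; (A=7, B=t): 4 rows → C takes values {94, 100, 101} — violation; (A=5, B=t): 2 rows → C takes values {94, 100} — violation — fails.
(ii) C -> B: every LHS value maps to a single RHS value — holds.
(iii) A -> B: every LHS value maps to a single RHS value — holds.
(iv) B -> C: B=t: 9 rows → C takes values {94, 100, 101} — violation — fails.
2 of the 4 dependencies hold.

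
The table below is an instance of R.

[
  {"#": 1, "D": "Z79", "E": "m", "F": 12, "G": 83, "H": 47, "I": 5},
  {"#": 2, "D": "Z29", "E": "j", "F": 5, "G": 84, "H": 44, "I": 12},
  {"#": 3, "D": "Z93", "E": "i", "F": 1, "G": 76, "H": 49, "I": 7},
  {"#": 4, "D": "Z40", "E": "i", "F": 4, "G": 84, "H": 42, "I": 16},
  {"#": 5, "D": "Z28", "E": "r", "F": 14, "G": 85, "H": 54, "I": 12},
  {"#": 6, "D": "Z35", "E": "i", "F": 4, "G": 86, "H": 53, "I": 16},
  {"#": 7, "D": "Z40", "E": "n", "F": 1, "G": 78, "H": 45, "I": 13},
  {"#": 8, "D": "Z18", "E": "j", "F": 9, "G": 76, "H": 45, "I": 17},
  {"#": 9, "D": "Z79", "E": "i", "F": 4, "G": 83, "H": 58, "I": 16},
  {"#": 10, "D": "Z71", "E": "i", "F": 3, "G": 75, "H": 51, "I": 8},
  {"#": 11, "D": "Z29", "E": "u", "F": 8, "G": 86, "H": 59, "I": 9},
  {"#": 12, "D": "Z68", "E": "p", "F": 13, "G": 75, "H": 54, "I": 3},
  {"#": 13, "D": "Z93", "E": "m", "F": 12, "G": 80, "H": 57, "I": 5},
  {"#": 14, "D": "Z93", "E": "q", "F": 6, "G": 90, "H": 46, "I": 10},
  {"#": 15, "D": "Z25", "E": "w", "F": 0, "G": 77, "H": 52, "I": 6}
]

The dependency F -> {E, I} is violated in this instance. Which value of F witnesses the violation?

1

F=12: rows 1, 13 → {E,I} = (m, 5), (m, 5) ✓
F=5: row 2 → {E,I} = (j, 12) ✓
F=1: rows 3, 7 → {E,I} takes values {(i, 7), (n, 13)} — violation
F=4: rows 4, 6, 9 → {E,I} = (i, 16), (i, 16), (i, 16) ✓
F=14: row 5 → {E,I} = (r, 12) ✓
F=9: row 8 → {E,I} = (j, 17) ✓
F=3: row 10 → {E,I} = (i, 8) ✓
F=8: row 11 → {E,I} = (u, 9) ✓
F=13: row 12 → {E,I} = (p, 3) ✓
F=6: row 14 → {E,I} = (q, 10) ✓
F=0: row 15 → {E,I} = (w, 6) ✓
The only F value with inconsistent RHS is F=1.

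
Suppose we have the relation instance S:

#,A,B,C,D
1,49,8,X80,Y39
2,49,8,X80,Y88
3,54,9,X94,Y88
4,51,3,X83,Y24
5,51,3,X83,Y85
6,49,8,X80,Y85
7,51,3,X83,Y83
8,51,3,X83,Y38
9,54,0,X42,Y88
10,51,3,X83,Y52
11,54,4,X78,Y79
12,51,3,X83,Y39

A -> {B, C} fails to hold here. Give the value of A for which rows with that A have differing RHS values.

54

A=49: rows 1, 2, 6 → {B,C} = (8, X80), (8, X80), (8, X80) ✓
A=54: rows 3, 9, 11 → {B,C} takes values {(9, X94), (0, X42), (4, X78)} — violation
A=51: rows 4, 5, 7, 8, 10, 12 → {B,C} = (3, X83), (3, X83), (3, X83), (3, X83), (3, X83), (3, X83) ✓
The only A value with inconsistent RHS is A=54.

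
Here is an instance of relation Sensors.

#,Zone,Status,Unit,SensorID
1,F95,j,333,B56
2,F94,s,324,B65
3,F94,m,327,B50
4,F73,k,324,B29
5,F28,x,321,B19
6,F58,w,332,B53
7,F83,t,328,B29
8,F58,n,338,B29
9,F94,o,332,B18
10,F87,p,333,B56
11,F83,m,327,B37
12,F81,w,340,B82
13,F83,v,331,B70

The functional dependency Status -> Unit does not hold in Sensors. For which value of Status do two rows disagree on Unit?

w

Status=j: row 1 → Unit = 333 ✓
Status=s: row 2 → Unit = 324 ✓
Status=m: rows 3, 11 → Unit = 327, 327 ✓
Status=k: row 4 → Unit = 324 ✓
Status=x: row 5 → Unit = 321 ✓
Status=w: rows 6, 12 → Unit takes values {332, 340} — violation
Status=t: row 7 → Unit = 328 ✓
Status=n: row 8 → Unit = 338 ✓
Status=o: row 9 → Unit = 332 ✓
Status=p: row 10 → Unit = 333 ✓
Status=v: row 13 → Unit = 331 ✓
The only Status value with inconsistent Unit is Status=w.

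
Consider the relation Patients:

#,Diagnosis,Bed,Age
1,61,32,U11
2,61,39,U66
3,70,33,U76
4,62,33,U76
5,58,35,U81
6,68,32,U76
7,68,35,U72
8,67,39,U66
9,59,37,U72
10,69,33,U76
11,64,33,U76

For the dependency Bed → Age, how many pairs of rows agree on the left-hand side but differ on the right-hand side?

Bed=32: violating pairs (1,6) — 1 pair.
Bed=39: all 2 rows agree on Age — 0 pairs.
Bed=33: all 4 rows agree on Age — 0 pairs.
Bed=35: violating pairs (5,7) — 1 pair.

2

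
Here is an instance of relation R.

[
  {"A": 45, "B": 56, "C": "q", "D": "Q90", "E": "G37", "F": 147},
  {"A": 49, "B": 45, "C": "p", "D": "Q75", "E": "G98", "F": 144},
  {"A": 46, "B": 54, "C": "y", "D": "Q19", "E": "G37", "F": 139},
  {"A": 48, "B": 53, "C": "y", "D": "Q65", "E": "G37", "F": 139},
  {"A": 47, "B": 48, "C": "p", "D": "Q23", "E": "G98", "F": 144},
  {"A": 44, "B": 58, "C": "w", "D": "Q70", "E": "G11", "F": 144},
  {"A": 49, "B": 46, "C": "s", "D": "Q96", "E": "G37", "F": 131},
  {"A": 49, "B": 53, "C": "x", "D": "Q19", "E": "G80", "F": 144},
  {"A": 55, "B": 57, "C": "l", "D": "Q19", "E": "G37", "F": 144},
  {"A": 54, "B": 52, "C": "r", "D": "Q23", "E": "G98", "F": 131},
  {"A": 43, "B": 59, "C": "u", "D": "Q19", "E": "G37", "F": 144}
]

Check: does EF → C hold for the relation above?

No

(E=G37, F=147): 1 row → C = q ✓
(E=G98, F=144): 2 rows → C = p, p ✓
(E=G37, F=139): 2 rows → C = y, y ✓
(E=G11, F=144): 1 row → C = w ✓
(E=G37, F=131): 1 row → C = s ✓
(E=G80, F=144): 1 row → C = x ✓
(E=G37, F=144): 2 rows → C takes values {l, u} — violation
(E=G98, F=131): 1 row → C = r ✓
Two rows agree on EF but differ on C, so EF → C does not hold.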